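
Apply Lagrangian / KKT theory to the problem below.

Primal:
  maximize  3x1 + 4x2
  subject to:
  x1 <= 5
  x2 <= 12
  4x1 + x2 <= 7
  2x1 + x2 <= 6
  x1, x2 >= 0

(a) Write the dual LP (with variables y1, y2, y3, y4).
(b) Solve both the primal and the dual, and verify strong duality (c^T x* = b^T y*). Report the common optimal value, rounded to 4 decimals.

The standard primal-dual pair for 'max c^T x s.t. A x <= b, x >= 0' is:
  Dual:  min b^T y  s.t.  A^T y >= c,  y >= 0.

So the dual LP is:
  minimize  5y1 + 12y2 + 7y3 + 6y4
  subject to:
    y1 + 4y3 + 2y4 >= 3
    y2 + y3 + y4 >= 4
    y1, y2, y3, y4 >= 0

Solving the primal: x* = (0, 6).
  primal value c^T x* = 24.
Solving the dual: y* = (0, 0, 0, 4).
  dual value b^T y* = 24.
Strong duality: c^T x* = b^T y*. Confirmed.

24


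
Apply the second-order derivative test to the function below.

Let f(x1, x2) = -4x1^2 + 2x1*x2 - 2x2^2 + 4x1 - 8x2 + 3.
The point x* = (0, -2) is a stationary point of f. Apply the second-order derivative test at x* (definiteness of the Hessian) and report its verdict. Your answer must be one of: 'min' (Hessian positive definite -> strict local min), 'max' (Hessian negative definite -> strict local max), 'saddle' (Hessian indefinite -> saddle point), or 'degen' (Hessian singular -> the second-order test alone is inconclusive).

Compute the Hessian H = grad^2 f:
  H = [[-8, 2], [2, -4]]
Verify stationarity: grad f(x*) = H x* + g = (0, 0).
Eigenvalues of H: -8.8284, -3.1716.
Both eigenvalues < 0, so H is negative definite -> x* is a strict local max.

max


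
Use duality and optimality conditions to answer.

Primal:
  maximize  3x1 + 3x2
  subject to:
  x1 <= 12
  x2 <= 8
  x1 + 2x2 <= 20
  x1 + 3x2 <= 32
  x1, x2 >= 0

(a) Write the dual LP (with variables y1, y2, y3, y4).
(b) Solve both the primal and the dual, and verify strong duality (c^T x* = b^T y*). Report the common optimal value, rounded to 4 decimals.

The standard primal-dual pair for 'max c^T x s.t. A x <= b, x >= 0' is:
  Dual:  min b^T y  s.t.  A^T y >= c,  y >= 0.

So the dual LP is:
  minimize  12y1 + 8y2 + 20y3 + 32y4
  subject to:
    y1 + y3 + y4 >= 3
    y2 + 2y3 + 3y4 >= 3
    y1, y2, y3, y4 >= 0

Solving the primal: x* = (12, 4).
  primal value c^T x* = 48.
Solving the dual: y* = (1.5, 0, 1.5, 0).
  dual value b^T y* = 48.
Strong duality: c^T x* = b^T y*. Confirmed.

48


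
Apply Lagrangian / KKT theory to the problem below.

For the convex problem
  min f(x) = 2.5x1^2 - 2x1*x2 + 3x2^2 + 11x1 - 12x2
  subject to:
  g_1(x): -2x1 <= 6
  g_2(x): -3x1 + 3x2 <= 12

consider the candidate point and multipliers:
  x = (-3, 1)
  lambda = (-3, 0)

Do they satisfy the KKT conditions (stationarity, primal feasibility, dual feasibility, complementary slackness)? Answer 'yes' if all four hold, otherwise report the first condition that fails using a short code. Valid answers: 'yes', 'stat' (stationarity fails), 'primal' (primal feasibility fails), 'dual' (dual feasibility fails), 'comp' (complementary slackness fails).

Gradient of f: grad f(x) = Q x + c = (-6, 0)
Constraint values g_i(x) = a_i^T x - b_i:
  g_1((-3, 1)) = 0
  g_2((-3, 1)) = 0
Stationarity residual: grad f(x) + sum_i lambda_i a_i = (0, 0)
  -> stationarity OK
Primal feasibility (all g_i <= 0): OK
Dual feasibility (all lambda_i >= 0): FAILS
Complementary slackness (lambda_i * g_i(x) = 0 for all i): OK

Verdict: the first failing condition is dual_feasibility -> dual.

dual


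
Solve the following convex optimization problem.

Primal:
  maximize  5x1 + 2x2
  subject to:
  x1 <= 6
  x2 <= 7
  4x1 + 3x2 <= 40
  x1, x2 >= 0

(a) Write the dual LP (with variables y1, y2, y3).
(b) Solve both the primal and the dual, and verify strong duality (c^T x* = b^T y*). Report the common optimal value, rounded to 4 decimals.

The standard primal-dual pair for 'max c^T x s.t. A x <= b, x >= 0' is:
  Dual:  min b^T y  s.t.  A^T y >= c,  y >= 0.

So the dual LP is:
  minimize  6y1 + 7y2 + 40y3
  subject to:
    y1 + 4y3 >= 5
    y2 + 3y3 >= 2
    y1, y2, y3 >= 0

Solving the primal: x* = (6, 5.3333).
  primal value c^T x* = 40.6667.
Solving the dual: y* = (2.3333, 0, 0.6667).
  dual value b^T y* = 40.6667.
Strong duality: c^T x* = b^T y*. Confirmed.

40.6667


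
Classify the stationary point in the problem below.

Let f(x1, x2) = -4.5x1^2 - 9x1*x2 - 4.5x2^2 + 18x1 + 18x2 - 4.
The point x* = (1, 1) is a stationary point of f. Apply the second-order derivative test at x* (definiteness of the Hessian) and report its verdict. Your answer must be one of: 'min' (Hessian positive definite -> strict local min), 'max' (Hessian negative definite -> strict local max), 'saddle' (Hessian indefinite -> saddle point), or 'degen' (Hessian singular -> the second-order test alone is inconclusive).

Compute the Hessian H = grad^2 f:
  H = [[-9, -9], [-9, -9]]
Verify stationarity: grad f(x*) = H x* + g = (0, 0).
Eigenvalues of H: -18, 0.
H has a zero eigenvalue (singular; negative semidefinite but not definite), so H is neither positive definite, negative definite, nor indefinite. The second-order test alone is inconclusive -> degen.
(Indeed, f is constant along the null direction of H through x*, so x* is not a strict local extremum.)

degen


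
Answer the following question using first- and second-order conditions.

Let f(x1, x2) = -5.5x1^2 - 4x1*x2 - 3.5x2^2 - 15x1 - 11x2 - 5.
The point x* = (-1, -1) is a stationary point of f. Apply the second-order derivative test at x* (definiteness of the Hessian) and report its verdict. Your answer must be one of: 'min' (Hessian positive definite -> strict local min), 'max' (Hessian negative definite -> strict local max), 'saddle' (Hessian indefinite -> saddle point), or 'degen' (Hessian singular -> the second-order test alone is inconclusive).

Compute the Hessian H = grad^2 f:
  H = [[-11, -4], [-4, -7]]
Verify stationarity: grad f(x*) = H x* + g = (0, 0).
Eigenvalues of H: -13.4721, -4.5279.
Both eigenvalues < 0, so H is negative definite -> x* is a strict local max.

max


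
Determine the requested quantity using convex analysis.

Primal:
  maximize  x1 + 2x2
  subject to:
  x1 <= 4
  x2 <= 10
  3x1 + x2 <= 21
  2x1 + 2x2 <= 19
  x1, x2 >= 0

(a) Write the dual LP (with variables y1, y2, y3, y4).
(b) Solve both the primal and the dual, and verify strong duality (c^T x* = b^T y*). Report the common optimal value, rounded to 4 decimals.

The standard primal-dual pair for 'max c^T x s.t. A x <= b, x >= 0' is:
  Dual:  min b^T y  s.t.  A^T y >= c,  y >= 0.

So the dual LP is:
  minimize  4y1 + 10y2 + 21y3 + 19y4
  subject to:
    y1 + 3y3 + 2y4 >= 1
    y2 + y3 + 2y4 >= 2
    y1, y2, y3, y4 >= 0

Solving the primal: x* = (0, 9.5).
  primal value c^T x* = 19.
Solving the dual: y* = (0, 0, 0, 1).
  dual value b^T y* = 19.
Strong duality: c^T x* = b^T y*. Confirmed.

19


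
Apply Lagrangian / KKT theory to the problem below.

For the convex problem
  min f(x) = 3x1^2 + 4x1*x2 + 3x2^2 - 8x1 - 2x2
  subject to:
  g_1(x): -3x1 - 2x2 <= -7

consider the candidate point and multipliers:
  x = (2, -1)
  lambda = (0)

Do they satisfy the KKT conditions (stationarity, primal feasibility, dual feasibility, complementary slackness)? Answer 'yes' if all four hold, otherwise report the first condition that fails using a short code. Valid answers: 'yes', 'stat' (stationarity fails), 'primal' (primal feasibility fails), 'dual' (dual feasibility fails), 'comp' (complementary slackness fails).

Gradient of f: grad f(x) = Q x + c = (0, 0)
Constraint values g_i(x) = a_i^T x - b_i:
  g_1((2, -1)) = 3
Stationarity residual: grad f(x) + sum_i lambda_i a_i = (0, 0)
  -> stationarity OK
Primal feasibility (all g_i <= 0): FAILS
Dual feasibility (all lambda_i >= 0): OK
Complementary slackness (lambda_i * g_i(x) = 0 for all i): OK

Verdict: the first failing condition is primal_feasibility -> primal.

primal


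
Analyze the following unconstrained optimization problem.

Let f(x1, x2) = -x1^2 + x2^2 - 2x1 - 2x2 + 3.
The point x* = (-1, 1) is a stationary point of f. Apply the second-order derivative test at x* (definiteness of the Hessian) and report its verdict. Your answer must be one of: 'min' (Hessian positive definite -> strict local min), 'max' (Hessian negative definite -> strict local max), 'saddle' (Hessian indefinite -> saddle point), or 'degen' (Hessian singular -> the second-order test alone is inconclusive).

Compute the Hessian H = grad^2 f:
  H = [[-2, 0], [0, 2]]
Verify stationarity: grad f(x*) = H x* + g = (0, 0).
Eigenvalues of H: -2, 2.
Eigenvalues have mixed signs, so H is indefinite -> x* is a saddle point.

saddle


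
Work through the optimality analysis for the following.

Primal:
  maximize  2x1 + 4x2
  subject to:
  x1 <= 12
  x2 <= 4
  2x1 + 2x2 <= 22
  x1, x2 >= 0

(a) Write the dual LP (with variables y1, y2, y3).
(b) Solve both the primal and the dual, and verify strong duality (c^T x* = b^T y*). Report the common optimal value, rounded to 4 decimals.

The standard primal-dual pair for 'max c^T x s.t. A x <= b, x >= 0' is:
  Dual:  min b^T y  s.t.  A^T y >= c,  y >= 0.

So the dual LP is:
  minimize  12y1 + 4y2 + 22y3
  subject to:
    y1 + 2y3 >= 2
    y2 + 2y3 >= 4
    y1, y2, y3 >= 0

Solving the primal: x* = (7, 4).
  primal value c^T x* = 30.
Solving the dual: y* = (0, 2, 1).
  dual value b^T y* = 30.
Strong duality: c^T x* = b^T y*. Confirmed.

30


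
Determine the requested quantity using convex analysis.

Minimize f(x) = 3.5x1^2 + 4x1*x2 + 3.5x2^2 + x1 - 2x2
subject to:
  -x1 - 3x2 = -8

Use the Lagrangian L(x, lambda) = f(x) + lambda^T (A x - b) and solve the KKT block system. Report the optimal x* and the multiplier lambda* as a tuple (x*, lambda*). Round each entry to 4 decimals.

Form the Lagrangian:
  L(x, lambda) = (1/2) x^T Q x + c^T x + lambda^T (A x - b)
Stationarity (grad_x L = 0): Q x + c + A^T lambda = 0.
Primal feasibility: A x = b.

This gives the KKT block system:
  [ Q   A^T ] [ x     ]   [-c ]
  [ A    0  ] [ lambda ] = [ b ]

Solving the linear system:
  x*      = (-1.1957, 3.0652)
  lambda* = (4.8913)
  f(x*)   = 15.9022

x* = (-1.1957, 3.0652), lambda* = (4.8913)


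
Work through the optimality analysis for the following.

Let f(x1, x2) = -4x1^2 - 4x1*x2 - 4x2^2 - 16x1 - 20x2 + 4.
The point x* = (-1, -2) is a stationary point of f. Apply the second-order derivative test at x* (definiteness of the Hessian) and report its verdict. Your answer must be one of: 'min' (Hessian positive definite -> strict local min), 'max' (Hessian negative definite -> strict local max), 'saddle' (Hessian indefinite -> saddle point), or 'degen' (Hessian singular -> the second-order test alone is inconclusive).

Compute the Hessian H = grad^2 f:
  H = [[-8, -4], [-4, -8]]
Verify stationarity: grad f(x*) = H x* + g = (0, 0).
Eigenvalues of H: -12, -4.
Both eigenvalues < 0, so H is negative definite -> x* is a strict local max.

max


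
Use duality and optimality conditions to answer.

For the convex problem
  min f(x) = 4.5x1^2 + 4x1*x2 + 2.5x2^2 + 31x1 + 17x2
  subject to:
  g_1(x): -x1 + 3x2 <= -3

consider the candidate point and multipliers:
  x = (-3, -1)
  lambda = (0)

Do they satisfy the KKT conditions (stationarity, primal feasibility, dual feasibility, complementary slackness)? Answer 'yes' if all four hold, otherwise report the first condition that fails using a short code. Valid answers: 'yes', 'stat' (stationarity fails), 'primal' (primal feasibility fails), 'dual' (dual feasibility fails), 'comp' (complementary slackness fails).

Gradient of f: grad f(x) = Q x + c = (0, 0)
Constraint values g_i(x) = a_i^T x - b_i:
  g_1((-3, -1)) = 3
Stationarity residual: grad f(x) + sum_i lambda_i a_i = (0, 0)
  -> stationarity OK
Primal feasibility (all g_i <= 0): FAILS
Dual feasibility (all lambda_i >= 0): OK
Complementary slackness (lambda_i * g_i(x) = 0 for all i): OK

Verdict: the first failing condition is primal_feasibility -> primal.

primal


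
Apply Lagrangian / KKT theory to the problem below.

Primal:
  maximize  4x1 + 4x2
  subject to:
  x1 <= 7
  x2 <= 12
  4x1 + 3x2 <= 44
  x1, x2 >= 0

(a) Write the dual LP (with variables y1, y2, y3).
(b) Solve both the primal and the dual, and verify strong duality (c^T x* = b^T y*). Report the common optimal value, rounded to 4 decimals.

The standard primal-dual pair for 'max c^T x s.t. A x <= b, x >= 0' is:
  Dual:  min b^T y  s.t.  A^T y >= c,  y >= 0.

So the dual LP is:
  minimize  7y1 + 12y2 + 44y3
  subject to:
    y1 + 4y3 >= 4
    y2 + 3y3 >= 4
    y1, y2, y3 >= 0

Solving the primal: x* = (2, 12).
  primal value c^T x* = 56.
Solving the dual: y* = (0, 1, 1).
  dual value b^T y* = 56.
Strong duality: c^T x* = b^T y*. Confirmed.

56


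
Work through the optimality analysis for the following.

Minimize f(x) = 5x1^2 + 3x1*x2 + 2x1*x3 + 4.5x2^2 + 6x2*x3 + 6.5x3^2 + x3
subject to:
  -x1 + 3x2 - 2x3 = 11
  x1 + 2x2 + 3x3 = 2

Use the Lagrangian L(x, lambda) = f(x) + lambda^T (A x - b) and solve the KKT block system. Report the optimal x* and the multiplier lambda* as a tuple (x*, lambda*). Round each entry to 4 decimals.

Form the Lagrangian:
  L(x, lambda) = (1/2) x^T Q x + c^T x + lambda^T (A x - b)
Stationarity (grad_x L = 0): Q x + c + A^T lambda = 0.
Primal feasibility: A x = b.

This gives the KKT block system:
  [ Q   A^T ] [ x     ]   [-c ]
  [ A    0  ] [ lambda ] = [ b ]

Solving the linear system:
  x*      = (-0.6336, 2.7974, -0.9871)
  lambda* = (-3.4377, -3.5202)
  f(x*)   = 21.9341

x* = (-0.6336, 2.7974, -0.9871), lambda* = (-3.4377, -3.5202)


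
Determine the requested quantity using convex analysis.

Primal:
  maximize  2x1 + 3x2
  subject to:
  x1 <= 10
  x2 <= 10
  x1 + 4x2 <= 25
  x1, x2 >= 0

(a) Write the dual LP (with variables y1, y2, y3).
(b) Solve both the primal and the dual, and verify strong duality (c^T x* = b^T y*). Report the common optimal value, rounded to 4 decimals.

The standard primal-dual pair for 'max c^T x s.t. A x <= b, x >= 0' is:
  Dual:  min b^T y  s.t.  A^T y >= c,  y >= 0.

So the dual LP is:
  minimize  10y1 + 10y2 + 25y3
  subject to:
    y1 + y3 >= 2
    y2 + 4y3 >= 3
    y1, y2, y3 >= 0

Solving the primal: x* = (10, 3.75).
  primal value c^T x* = 31.25.
Solving the dual: y* = (1.25, 0, 0.75).
  dual value b^T y* = 31.25.
Strong duality: c^T x* = b^T y*. Confirmed.

31.25


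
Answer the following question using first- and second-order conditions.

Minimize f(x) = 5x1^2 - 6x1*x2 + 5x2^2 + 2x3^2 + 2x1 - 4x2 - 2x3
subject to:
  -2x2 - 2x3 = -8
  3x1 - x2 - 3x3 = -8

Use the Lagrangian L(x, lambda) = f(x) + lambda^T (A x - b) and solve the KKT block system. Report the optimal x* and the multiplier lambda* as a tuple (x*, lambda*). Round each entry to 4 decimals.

Form the Lagrangian:
  L(x, lambda) = (1/2) x^T Q x + c^T x + lambda^T (A x - b)
Stationarity (grad_x L = 0): Q x + c + A^T lambda = 0.
Primal feasibility: A x = b.

This gives the KKT block system:
  [ Q   A^T ] [ x     ]   [-c ]
  [ A    0  ] [ lambda ] = [ b ]

Solving the linear system:
  x*      = (0.4202, 1.3697, 2.6303)
  lambda* = (3.2521, 0.6723)
  f(x*)   = 10.7479

x* = (0.4202, 1.3697, 2.6303), lambda* = (3.2521, 0.6723)


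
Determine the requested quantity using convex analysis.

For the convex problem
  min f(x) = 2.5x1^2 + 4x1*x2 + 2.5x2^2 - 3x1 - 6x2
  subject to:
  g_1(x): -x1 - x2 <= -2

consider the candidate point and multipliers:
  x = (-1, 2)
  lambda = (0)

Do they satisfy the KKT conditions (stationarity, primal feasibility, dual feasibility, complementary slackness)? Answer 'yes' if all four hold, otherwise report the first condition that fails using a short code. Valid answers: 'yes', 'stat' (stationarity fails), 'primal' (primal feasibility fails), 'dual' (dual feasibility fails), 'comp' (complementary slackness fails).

Gradient of f: grad f(x) = Q x + c = (0, 0)
Constraint values g_i(x) = a_i^T x - b_i:
  g_1((-1, 2)) = 1
Stationarity residual: grad f(x) + sum_i lambda_i a_i = (0, 0)
  -> stationarity OK
Primal feasibility (all g_i <= 0): FAILS
Dual feasibility (all lambda_i >= 0): OK
Complementary slackness (lambda_i * g_i(x) = 0 for all i): OK

Verdict: the first failing condition is primal_feasibility -> primal.

primal


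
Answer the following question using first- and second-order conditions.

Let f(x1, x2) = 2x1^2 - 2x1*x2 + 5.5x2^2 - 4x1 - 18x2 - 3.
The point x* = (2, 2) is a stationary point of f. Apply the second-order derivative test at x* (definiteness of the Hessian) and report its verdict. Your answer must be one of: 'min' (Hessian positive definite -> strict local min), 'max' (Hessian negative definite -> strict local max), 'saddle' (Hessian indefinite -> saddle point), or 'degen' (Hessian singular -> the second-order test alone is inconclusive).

Compute the Hessian H = grad^2 f:
  H = [[4, -2], [-2, 11]]
Verify stationarity: grad f(x*) = H x* + g = (0, 0).
Eigenvalues of H: 3.4689, 11.5311.
Both eigenvalues > 0, so H is positive definite -> x* is a strict local min.

min


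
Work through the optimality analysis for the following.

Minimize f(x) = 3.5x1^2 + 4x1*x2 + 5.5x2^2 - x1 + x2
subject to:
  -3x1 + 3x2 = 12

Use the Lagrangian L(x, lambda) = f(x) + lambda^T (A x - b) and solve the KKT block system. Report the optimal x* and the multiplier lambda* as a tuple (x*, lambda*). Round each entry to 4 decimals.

Form the Lagrangian:
  L(x, lambda) = (1/2) x^T Q x + c^T x + lambda^T (A x - b)
Stationarity (grad_x L = 0): Q x + c + A^T lambda = 0.
Primal feasibility: A x = b.

This gives the KKT block system:
  [ Q   A^T ] [ x     ]   [-c ]
  [ A    0  ] [ lambda ] = [ b ]

Solving the linear system:
  x*      = (-2.3077, 1.6923)
  lambda* = (-3.4615)
  f(x*)   = 22.7692

x* = (-2.3077, 1.6923), lambda* = (-3.4615)


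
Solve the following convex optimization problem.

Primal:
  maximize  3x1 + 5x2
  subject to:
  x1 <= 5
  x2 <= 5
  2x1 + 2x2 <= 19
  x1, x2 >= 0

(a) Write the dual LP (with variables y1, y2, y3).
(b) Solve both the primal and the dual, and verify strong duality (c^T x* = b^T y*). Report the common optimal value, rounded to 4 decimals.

The standard primal-dual pair for 'max c^T x s.t. A x <= b, x >= 0' is:
  Dual:  min b^T y  s.t.  A^T y >= c,  y >= 0.

So the dual LP is:
  minimize  5y1 + 5y2 + 19y3
  subject to:
    y1 + 2y3 >= 3
    y2 + 2y3 >= 5
    y1, y2, y3 >= 0

Solving the primal: x* = (4.5, 5).
  primal value c^T x* = 38.5.
Solving the dual: y* = (0, 2, 1.5).
  dual value b^T y* = 38.5.
Strong duality: c^T x* = b^T y*. Confirmed.

38.5


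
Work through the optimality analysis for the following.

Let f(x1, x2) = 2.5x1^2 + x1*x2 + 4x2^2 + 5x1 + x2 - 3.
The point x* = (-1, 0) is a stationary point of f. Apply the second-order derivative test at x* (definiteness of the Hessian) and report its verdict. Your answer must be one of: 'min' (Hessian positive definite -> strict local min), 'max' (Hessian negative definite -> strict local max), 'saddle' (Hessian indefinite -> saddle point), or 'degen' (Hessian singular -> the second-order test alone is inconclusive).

Compute the Hessian H = grad^2 f:
  H = [[5, 1], [1, 8]]
Verify stationarity: grad f(x*) = H x* + g = (0, 0).
Eigenvalues of H: 4.6972, 8.3028.
Both eigenvalues > 0, so H is positive definite -> x* is a strict local min.

min


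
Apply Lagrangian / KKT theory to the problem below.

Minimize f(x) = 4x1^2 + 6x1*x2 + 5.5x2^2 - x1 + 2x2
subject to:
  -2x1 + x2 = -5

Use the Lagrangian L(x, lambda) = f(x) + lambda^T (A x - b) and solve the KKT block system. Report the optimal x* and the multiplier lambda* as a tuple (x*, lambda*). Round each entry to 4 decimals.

Form the Lagrangian:
  L(x, lambda) = (1/2) x^T Q x + c^T x + lambda^T (A x - b)
Stationarity (grad_x L = 0): Q x + c + A^T lambda = 0.
Primal feasibility: A x = b.

This gives the KKT block system:
  [ Q   A^T ] [ x     ]   [-c ]
  [ A    0  ] [ lambda ] = [ b ]

Solving the linear system:
  x*      = (1.8026, -1.3947)
  lambda* = (2.5263)
  f(x*)   = 4.0197

x* = (1.8026, -1.3947), lambda* = (2.5263)


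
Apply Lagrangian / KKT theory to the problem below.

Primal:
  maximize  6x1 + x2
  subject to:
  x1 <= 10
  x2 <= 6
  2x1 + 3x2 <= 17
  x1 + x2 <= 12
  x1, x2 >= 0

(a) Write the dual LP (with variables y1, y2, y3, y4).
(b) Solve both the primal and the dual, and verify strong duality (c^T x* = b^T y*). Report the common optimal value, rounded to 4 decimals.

The standard primal-dual pair for 'max c^T x s.t. A x <= b, x >= 0' is:
  Dual:  min b^T y  s.t.  A^T y >= c,  y >= 0.

So the dual LP is:
  minimize  10y1 + 6y2 + 17y3 + 12y4
  subject to:
    y1 + 2y3 + y4 >= 6
    y2 + 3y3 + y4 >= 1
    y1, y2, y3, y4 >= 0

Solving the primal: x* = (8.5, 0).
  primal value c^T x* = 51.
Solving the dual: y* = (0, 0, 3, 0).
  dual value b^T y* = 51.
Strong duality: c^T x* = b^T y*. Confirmed.

51


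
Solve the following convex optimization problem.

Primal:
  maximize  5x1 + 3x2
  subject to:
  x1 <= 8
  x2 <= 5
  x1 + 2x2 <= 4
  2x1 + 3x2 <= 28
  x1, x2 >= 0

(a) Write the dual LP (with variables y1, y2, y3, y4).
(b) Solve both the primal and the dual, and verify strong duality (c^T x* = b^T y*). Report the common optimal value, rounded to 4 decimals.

The standard primal-dual pair for 'max c^T x s.t. A x <= b, x >= 0' is:
  Dual:  min b^T y  s.t.  A^T y >= c,  y >= 0.

So the dual LP is:
  minimize  8y1 + 5y2 + 4y3 + 28y4
  subject to:
    y1 + y3 + 2y4 >= 5
    y2 + 2y3 + 3y4 >= 3
    y1, y2, y3, y4 >= 0

Solving the primal: x* = (4, 0).
  primal value c^T x* = 20.
Solving the dual: y* = (0, 0, 5, 0).
  dual value b^T y* = 20.
Strong duality: c^T x* = b^T y*. Confirmed.

20


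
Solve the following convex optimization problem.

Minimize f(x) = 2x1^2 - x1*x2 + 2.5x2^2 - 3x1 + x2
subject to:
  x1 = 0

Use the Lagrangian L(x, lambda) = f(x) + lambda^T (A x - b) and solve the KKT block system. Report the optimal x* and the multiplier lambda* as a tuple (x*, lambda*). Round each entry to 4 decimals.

Form the Lagrangian:
  L(x, lambda) = (1/2) x^T Q x + c^T x + lambda^T (A x - b)
Stationarity (grad_x L = 0): Q x + c + A^T lambda = 0.
Primal feasibility: A x = b.

This gives the KKT block system:
  [ Q   A^T ] [ x     ]   [-c ]
  [ A    0  ] [ lambda ] = [ b ]

Solving the linear system:
  x*      = (0, -0.2)
  lambda* = (2.8)
  f(x*)   = -0.1

x* = (0, -0.2), lambda* = (2.8)


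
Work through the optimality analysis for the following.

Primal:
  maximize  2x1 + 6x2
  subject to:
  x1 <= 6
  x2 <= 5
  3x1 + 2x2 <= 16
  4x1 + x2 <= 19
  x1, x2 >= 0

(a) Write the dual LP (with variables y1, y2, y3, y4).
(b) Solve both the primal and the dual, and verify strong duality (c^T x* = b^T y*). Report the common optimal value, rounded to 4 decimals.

The standard primal-dual pair for 'max c^T x s.t. A x <= b, x >= 0' is:
  Dual:  min b^T y  s.t.  A^T y >= c,  y >= 0.

So the dual LP is:
  minimize  6y1 + 5y2 + 16y3 + 19y4
  subject to:
    y1 + 3y3 + 4y4 >= 2
    y2 + 2y3 + y4 >= 6
    y1, y2, y3, y4 >= 0

Solving the primal: x* = (2, 5).
  primal value c^T x* = 34.
Solving the dual: y* = (0, 4.6667, 0.6667, 0).
  dual value b^T y* = 34.
Strong duality: c^T x* = b^T y*. Confirmed.

34


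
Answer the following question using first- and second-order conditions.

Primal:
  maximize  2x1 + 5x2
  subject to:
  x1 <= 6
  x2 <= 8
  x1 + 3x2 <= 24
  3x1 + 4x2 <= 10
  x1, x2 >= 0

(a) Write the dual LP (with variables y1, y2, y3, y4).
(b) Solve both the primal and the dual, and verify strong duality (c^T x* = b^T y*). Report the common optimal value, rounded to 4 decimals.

The standard primal-dual pair for 'max c^T x s.t. A x <= b, x >= 0' is:
  Dual:  min b^T y  s.t.  A^T y >= c,  y >= 0.

So the dual LP is:
  minimize  6y1 + 8y2 + 24y3 + 10y4
  subject to:
    y1 + y3 + 3y4 >= 2
    y2 + 3y3 + 4y4 >= 5
    y1, y2, y3, y4 >= 0

Solving the primal: x* = (0, 2.5).
  primal value c^T x* = 12.5.
Solving the dual: y* = (0, 0, 0, 1.25).
  dual value b^T y* = 12.5.
Strong duality: c^T x* = b^T y*. Confirmed.

12.5


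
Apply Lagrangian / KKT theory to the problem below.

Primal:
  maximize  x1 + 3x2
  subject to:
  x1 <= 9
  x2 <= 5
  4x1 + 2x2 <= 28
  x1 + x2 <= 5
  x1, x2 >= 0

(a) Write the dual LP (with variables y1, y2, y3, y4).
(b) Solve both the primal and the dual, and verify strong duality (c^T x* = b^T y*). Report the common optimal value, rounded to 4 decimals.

The standard primal-dual pair for 'max c^T x s.t. A x <= b, x >= 0' is:
  Dual:  min b^T y  s.t.  A^T y >= c,  y >= 0.

So the dual LP is:
  minimize  9y1 + 5y2 + 28y3 + 5y4
  subject to:
    y1 + 4y3 + y4 >= 1
    y2 + 2y3 + y4 >= 3
    y1, y2, y3, y4 >= 0

Solving the primal: x* = (0, 5).
  primal value c^T x* = 15.
Solving the dual: y* = (0, 2, 0, 1).
  dual value b^T y* = 15.
Strong duality: c^T x* = b^T y*. Confirmed.

15


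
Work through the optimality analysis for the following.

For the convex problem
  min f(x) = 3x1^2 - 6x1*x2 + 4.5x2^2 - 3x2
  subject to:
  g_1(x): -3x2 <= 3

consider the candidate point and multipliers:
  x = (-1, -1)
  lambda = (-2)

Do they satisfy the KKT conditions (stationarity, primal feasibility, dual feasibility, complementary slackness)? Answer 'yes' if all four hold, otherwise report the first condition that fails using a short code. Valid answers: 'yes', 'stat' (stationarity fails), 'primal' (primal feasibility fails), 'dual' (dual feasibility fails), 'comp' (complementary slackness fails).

Gradient of f: grad f(x) = Q x + c = (0, -6)
Constraint values g_i(x) = a_i^T x - b_i:
  g_1((-1, -1)) = 0
Stationarity residual: grad f(x) + sum_i lambda_i a_i = (0, 0)
  -> stationarity OK
Primal feasibility (all g_i <= 0): OK
Dual feasibility (all lambda_i >= 0): FAILS
Complementary slackness (lambda_i * g_i(x) = 0 for all i): OK

Verdict: the first failing condition is dual_feasibility -> dual.

dual


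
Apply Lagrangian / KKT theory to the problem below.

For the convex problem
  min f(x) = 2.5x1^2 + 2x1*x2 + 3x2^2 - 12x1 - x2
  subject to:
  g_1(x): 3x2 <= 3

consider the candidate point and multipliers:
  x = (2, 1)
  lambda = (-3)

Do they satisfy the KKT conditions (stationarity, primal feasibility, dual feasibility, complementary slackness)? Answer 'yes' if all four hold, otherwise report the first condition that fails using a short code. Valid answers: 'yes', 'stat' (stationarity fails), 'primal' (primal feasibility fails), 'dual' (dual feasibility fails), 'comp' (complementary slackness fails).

Gradient of f: grad f(x) = Q x + c = (0, 9)
Constraint values g_i(x) = a_i^T x - b_i:
  g_1((2, 1)) = 0
Stationarity residual: grad f(x) + sum_i lambda_i a_i = (0, 0)
  -> stationarity OK
Primal feasibility (all g_i <= 0): OK
Dual feasibility (all lambda_i >= 0): FAILS
Complementary slackness (lambda_i * g_i(x) = 0 for all i): OK

Verdict: the first failing condition is dual_feasibility -> dual.

dual


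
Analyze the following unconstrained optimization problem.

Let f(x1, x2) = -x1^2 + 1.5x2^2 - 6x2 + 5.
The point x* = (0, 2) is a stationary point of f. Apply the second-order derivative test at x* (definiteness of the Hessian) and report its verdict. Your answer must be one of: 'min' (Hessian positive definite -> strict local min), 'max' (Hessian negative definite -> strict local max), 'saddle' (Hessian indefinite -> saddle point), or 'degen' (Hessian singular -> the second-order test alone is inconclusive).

Compute the Hessian H = grad^2 f:
  H = [[-2, 0], [0, 3]]
Verify stationarity: grad f(x*) = H x* + g = (0, 0).
Eigenvalues of H: -2, 3.
Eigenvalues have mixed signs, so H is indefinite -> x* is a saddle point.

saddle


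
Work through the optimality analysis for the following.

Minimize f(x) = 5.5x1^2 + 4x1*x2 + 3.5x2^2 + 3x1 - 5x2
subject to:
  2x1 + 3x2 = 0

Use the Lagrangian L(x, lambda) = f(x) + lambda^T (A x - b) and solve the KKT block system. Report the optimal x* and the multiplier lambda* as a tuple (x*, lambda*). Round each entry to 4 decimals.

Form the Lagrangian:
  L(x, lambda) = (1/2) x^T Q x + c^T x + lambda^T (A x - b)
Stationarity (grad_x L = 0): Q x + c + A^T lambda = 0.
Primal feasibility: A x = b.

This gives the KKT block system:
  [ Q   A^T ] [ x     ]   [-c ]
  [ A    0  ] [ lambda ] = [ b ]

Solving the linear system:
  x*      = (-0.7215, 0.481)
  lambda* = (1.5063)
  f(x*)   = -2.2848

x* = (-0.7215, 0.481), lambda* = (1.5063)


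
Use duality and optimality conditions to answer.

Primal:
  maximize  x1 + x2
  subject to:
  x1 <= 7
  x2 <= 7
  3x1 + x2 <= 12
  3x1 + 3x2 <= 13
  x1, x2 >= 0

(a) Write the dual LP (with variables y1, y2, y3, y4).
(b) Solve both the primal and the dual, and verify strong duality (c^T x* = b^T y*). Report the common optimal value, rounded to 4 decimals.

The standard primal-dual pair for 'max c^T x s.t. A x <= b, x >= 0' is:
  Dual:  min b^T y  s.t.  A^T y >= c,  y >= 0.

So the dual LP is:
  minimize  7y1 + 7y2 + 12y3 + 13y4
  subject to:
    y1 + 3y3 + 3y4 >= 1
    y2 + y3 + 3y4 >= 1
    y1, y2, y3, y4 >= 0

Solving the primal: x* = (3.8333, 0.5).
  primal value c^T x* = 4.3333.
Solving the dual: y* = (0, 0, 0, 0.3333).
  dual value b^T y* = 4.3333.
Strong duality: c^T x* = b^T y*. Confirmed.

4.3333


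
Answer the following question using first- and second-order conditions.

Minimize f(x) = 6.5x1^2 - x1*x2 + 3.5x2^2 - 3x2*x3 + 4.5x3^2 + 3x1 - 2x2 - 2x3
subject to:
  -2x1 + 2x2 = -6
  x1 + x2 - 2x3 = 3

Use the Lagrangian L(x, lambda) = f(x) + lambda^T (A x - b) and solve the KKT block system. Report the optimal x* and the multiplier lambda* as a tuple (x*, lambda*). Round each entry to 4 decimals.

Form the Lagrangian:
  L(x, lambda) = (1/2) x^T Q x + c^T x + lambda^T (A x - b)
Stationarity (grad_x L = 0): Q x + c + A^T lambda = 0.
Primal feasibility: A x = b.

This gives the KKT block system:
  [ Q   A^T ] [ x     ]   [-c ]
  [ A    0  ] [ lambda ] = [ b ]

Solving the linear system:
  x*      = (1.3333, -1.6667, -1.6667)
  lambda* = (8, -6)
  f(x*)   = 38.3333

x* = (1.3333, -1.6667, -1.6667), lambda* = (8, -6)


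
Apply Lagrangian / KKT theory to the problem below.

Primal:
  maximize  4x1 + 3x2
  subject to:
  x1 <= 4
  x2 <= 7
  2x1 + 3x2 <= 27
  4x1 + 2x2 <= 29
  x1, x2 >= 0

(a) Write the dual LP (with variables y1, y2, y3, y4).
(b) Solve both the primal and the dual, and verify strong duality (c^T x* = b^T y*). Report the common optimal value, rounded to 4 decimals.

The standard primal-dual pair for 'max c^T x s.t. A x <= b, x >= 0' is:
  Dual:  min b^T y  s.t.  A^T y >= c,  y >= 0.

So the dual LP is:
  minimize  4y1 + 7y2 + 27y3 + 29y4
  subject to:
    y1 + 2y3 + 4y4 >= 4
    y2 + 3y3 + 2y4 >= 3
    y1, y2, y3, y4 >= 0

Solving the primal: x* = (4, 6.3333).
  primal value c^T x* = 35.
Solving the dual: y* = (2, 0, 1, 0).
  dual value b^T y* = 35.
Strong duality: c^T x* = b^T y*. Confirmed.

35


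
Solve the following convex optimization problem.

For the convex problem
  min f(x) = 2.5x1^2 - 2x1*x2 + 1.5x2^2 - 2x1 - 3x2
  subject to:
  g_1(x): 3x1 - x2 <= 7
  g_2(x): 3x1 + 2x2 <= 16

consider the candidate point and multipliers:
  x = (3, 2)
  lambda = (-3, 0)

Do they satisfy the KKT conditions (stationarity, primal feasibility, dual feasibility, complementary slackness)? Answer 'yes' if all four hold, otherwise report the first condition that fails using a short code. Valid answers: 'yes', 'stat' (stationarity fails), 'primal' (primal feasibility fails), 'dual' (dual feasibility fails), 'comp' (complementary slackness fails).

Gradient of f: grad f(x) = Q x + c = (9, -3)
Constraint values g_i(x) = a_i^T x - b_i:
  g_1((3, 2)) = 0
  g_2((3, 2)) = -3
Stationarity residual: grad f(x) + sum_i lambda_i a_i = (0, 0)
  -> stationarity OK
Primal feasibility (all g_i <= 0): OK
Dual feasibility (all lambda_i >= 0): FAILS
Complementary slackness (lambda_i * g_i(x) = 0 for all i): OK

Verdict: the first failing condition is dual_feasibility -> dual.

dual


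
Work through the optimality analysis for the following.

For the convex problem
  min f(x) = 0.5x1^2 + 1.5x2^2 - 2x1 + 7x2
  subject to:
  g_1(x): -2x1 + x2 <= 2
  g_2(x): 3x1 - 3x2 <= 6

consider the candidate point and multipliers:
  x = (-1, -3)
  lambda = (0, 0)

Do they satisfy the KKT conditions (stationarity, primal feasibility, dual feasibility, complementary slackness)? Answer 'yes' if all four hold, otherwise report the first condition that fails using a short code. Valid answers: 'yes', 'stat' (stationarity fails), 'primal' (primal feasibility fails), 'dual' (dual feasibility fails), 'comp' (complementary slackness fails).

Gradient of f: grad f(x) = Q x + c = (-3, -2)
Constraint values g_i(x) = a_i^T x - b_i:
  g_1((-1, -3)) = -3
  g_2((-1, -3)) = 0
Stationarity residual: grad f(x) + sum_i lambda_i a_i = (-3, -2)
  -> stationarity FAILS
Primal feasibility (all g_i <= 0): OK
Dual feasibility (all lambda_i >= 0): OK
Complementary slackness (lambda_i * g_i(x) = 0 for all i): OK

Verdict: the first failing condition is stationarity -> stat.

stat


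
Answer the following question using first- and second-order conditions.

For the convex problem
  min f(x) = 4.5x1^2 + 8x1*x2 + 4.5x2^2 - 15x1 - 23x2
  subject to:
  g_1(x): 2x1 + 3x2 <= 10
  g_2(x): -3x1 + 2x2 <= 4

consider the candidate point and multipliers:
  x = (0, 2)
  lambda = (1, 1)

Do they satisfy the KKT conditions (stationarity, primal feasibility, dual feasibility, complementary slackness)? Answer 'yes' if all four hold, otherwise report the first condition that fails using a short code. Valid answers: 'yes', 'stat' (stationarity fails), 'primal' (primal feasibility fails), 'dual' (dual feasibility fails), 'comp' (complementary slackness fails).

Gradient of f: grad f(x) = Q x + c = (1, -5)
Constraint values g_i(x) = a_i^T x - b_i:
  g_1((0, 2)) = -4
  g_2((0, 2)) = 0
Stationarity residual: grad f(x) + sum_i lambda_i a_i = (0, 0)
  -> stationarity OK
Primal feasibility (all g_i <= 0): OK
Dual feasibility (all lambda_i >= 0): OK
Complementary slackness (lambda_i * g_i(x) = 0 for all i): FAILS

Verdict: the first failing condition is complementary_slackness -> comp.

comp


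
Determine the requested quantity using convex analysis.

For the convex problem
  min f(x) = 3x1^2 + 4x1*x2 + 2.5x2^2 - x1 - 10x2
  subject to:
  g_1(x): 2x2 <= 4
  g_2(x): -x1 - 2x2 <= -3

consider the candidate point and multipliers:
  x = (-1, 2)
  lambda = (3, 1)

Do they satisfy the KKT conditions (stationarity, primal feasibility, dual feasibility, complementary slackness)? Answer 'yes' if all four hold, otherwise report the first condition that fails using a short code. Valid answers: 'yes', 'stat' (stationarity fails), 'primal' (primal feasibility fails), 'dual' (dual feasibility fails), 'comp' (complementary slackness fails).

Gradient of f: grad f(x) = Q x + c = (1, -4)
Constraint values g_i(x) = a_i^T x - b_i:
  g_1((-1, 2)) = 0
  g_2((-1, 2)) = 0
Stationarity residual: grad f(x) + sum_i lambda_i a_i = (0, 0)
  -> stationarity OK
Primal feasibility (all g_i <= 0): OK
Dual feasibility (all lambda_i >= 0): OK
Complementary slackness (lambda_i * g_i(x) = 0 for all i): OK

Verdict: yes, KKT holds.

yes


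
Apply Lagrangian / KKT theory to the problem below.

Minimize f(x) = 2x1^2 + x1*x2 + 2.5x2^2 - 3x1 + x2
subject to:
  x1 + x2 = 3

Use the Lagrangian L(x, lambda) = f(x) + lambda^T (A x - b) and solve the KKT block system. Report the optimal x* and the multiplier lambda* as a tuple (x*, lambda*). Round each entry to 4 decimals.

Form the Lagrangian:
  L(x, lambda) = (1/2) x^T Q x + c^T x + lambda^T (A x - b)
Stationarity (grad_x L = 0): Q x + c + A^T lambda = 0.
Primal feasibility: A x = b.

This gives the KKT block system:
  [ Q   A^T ] [ x     ]   [-c ]
  [ A    0  ] [ lambda ] = [ b ]

Solving the linear system:
  x*      = (2.2857, 0.7143)
  lambda* = (-6.8571)
  f(x*)   = 7.2143

x* = (2.2857, 0.7143), lambda* = (-6.8571)


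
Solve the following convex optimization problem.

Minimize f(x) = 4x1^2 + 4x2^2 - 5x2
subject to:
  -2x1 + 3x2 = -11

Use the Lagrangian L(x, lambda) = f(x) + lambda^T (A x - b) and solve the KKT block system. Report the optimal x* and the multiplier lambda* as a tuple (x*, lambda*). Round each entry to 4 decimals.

Form the Lagrangian:
  L(x, lambda) = (1/2) x^T Q x + c^T x + lambda^T (A x - b)
Stationarity (grad_x L = 0): Q x + c + A^T lambda = 0.
Primal feasibility: A x = b.

This gives the KKT block system:
  [ Q   A^T ] [ x     ]   [-c ]
  [ A    0  ] [ lambda ] = [ b ]

Solving the linear system:
  x*      = (1.9808, -2.3462)
  lambda* = (7.9231)
  f(x*)   = 49.4423

x* = (1.9808, -2.3462), lambda* = (7.9231)


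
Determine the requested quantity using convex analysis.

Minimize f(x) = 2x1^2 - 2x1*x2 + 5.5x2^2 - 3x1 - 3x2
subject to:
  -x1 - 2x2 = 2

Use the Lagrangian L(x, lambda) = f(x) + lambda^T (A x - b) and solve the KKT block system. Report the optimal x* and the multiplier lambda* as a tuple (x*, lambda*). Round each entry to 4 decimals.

Form the Lagrangian:
  L(x, lambda) = (1/2) x^T Q x + c^T x + lambda^T (A x - b)
Stationarity (grad_x L = 0): Q x + c + A^T lambda = 0.
Primal feasibility: A x = b.

This gives the KKT block system:
  [ Q   A^T ] [ x     ]   [-c ]
  [ A    0  ] [ lambda ] = [ b ]

Solving the linear system:
  x*      = (-0.6857, -0.6571)
  lambda* = (-4.4286)
  f(x*)   = 6.4429

x* = (-0.6857, -0.6571), lambda* = (-4.4286)


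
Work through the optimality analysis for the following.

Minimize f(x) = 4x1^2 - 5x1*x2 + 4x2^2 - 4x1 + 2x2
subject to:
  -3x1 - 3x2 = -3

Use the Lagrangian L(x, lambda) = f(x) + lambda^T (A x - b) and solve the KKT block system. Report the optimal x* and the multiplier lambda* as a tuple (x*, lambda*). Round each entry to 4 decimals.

Form the Lagrangian:
  L(x, lambda) = (1/2) x^T Q x + c^T x + lambda^T (A x - b)
Stationarity (grad_x L = 0): Q x + c + A^T lambda = 0.
Primal feasibility: A x = b.

This gives the KKT block system:
  [ Q   A^T ] [ x     ]   [-c ]
  [ A    0  ] [ lambda ] = [ b ]

Solving the linear system:
  x*      = (0.7308, 0.2692)
  lambda* = (0.1667)
  f(x*)   = -0.9423

x* = (0.7308, 0.2692), lambda* = (0.1667)


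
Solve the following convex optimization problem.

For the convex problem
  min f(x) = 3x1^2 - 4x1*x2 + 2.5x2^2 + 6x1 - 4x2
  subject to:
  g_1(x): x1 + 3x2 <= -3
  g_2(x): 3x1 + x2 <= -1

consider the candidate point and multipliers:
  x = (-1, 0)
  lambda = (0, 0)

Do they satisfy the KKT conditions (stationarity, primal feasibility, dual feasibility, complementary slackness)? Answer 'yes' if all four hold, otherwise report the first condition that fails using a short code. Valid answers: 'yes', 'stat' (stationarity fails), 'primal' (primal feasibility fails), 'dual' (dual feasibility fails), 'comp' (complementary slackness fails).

Gradient of f: grad f(x) = Q x + c = (0, 0)
Constraint values g_i(x) = a_i^T x - b_i:
  g_1((-1, 0)) = 2
  g_2((-1, 0)) = -2
Stationarity residual: grad f(x) + sum_i lambda_i a_i = (0, 0)
  -> stationarity OK
Primal feasibility (all g_i <= 0): FAILS
Dual feasibility (all lambda_i >= 0): OK
Complementary slackness (lambda_i * g_i(x) = 0 for all i): OK

Verdict: the first failing condition is primal_feasibility -> primal.

primal


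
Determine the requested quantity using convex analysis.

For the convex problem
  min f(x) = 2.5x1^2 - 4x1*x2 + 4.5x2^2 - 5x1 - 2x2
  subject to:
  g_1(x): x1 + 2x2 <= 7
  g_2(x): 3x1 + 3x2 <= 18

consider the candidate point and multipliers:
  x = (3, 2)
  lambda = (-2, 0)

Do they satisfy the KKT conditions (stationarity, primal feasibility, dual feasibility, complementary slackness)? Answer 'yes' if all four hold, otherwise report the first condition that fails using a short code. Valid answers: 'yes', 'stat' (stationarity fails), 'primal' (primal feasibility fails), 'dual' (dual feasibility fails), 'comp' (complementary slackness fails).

Gradient of f: grad f(x) = Q x + c = (2, 4)
Constraint values g_i(x) = a_i^T x - b_i:
  g_1((3, 2)) = 0
  g_2((3, 2)) = -3
Stationarity residual: grad f(x) + sum_i lambda_i a_i = (0, 0)
  -> stationarity OK
Primal feasibility (all g_i <= 0): OK
Dual feasibility (all lambda_i >= 0): FAILS
Complementary slackness (lambda_i * g_i(x) = 0 for all i): OK

Verdict: the first failing condition is dual_feasibility -> dual.

dual


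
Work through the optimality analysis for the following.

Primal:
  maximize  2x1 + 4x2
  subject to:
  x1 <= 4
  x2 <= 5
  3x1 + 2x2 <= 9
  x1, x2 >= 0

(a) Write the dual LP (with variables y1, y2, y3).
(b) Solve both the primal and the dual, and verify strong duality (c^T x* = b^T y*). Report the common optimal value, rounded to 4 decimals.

The standard primal-dual pair for 'max c^T x s.t. A x <= b, x >= 0' is:
  Dual:  min b^T y  s.t.  A^T y >= c,  y >= 0.

So the dual LP is:
  minimize  4y1 + 5y2 + 9y3
  subject to:
    y1 + 3y3 >= 2
    y2 + 2y3 >= 4
    y1, y2, y3 >= 0

Solving the primal: x* = (0, 4.5).
  primal value c^T x* = 18.
Solving the dual: y* = (0, 0, 2).
  dual value b^T y* = 18.
Strong duality: c^T x* = b^T y*. Confirmed.

18
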